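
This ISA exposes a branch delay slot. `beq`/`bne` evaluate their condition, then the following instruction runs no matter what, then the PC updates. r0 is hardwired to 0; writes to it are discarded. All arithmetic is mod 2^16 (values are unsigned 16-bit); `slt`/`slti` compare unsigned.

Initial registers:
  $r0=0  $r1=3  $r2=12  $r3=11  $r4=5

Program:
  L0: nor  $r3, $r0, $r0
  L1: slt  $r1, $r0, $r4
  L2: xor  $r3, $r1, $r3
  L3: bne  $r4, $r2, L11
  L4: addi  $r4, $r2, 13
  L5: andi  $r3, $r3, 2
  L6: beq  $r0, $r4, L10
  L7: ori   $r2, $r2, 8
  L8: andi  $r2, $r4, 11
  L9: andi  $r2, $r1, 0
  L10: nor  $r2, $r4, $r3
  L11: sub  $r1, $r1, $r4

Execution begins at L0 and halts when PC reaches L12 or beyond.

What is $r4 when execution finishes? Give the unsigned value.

25

PC=0  nor  $r3, $r0, $r0     | $r0=0 $r1=3 $r2=12 $r3=65535 $r4=5
PC=1  slt  $r1, $r0, $r4     | $r0=0 $r1=1 $r2=12 $r3=65535 $r4=5
PC=2  xor  $r3, $r1, $r3     | $r0=0 $r1=1 $r2=12 $r3=65534 $r4=5
PC=3  bne  $r4, $r2, L11     | $r0=0 $r1=1 $r2=12 $r3=65534 $r4=5  [TAKEN]
PC=4  addi  $r4, $r2, 13     | $r0=0 $r1=1 $r2=12 $r3=65534 $r4=25
PC=11 sub  $r1, $r1, $r4     | $r0=0 $r1=65512 $r2=12 $r3=65534 $r4=25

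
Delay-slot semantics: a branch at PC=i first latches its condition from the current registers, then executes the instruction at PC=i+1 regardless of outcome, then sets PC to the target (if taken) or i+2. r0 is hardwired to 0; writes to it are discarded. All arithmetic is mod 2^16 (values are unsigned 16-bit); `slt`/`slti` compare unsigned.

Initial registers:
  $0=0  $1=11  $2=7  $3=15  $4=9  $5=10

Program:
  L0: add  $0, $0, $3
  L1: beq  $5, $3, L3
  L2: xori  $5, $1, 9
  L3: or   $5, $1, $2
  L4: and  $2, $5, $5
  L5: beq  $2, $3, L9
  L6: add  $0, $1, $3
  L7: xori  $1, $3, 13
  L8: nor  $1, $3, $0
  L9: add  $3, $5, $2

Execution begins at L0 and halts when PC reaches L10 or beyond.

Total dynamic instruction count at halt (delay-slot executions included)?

8

[0] add  $0, $0, $3  →  {$0:0, $1:11, $2:7, $3:15, $4:9, $5:10}
[1] beq  $5, $3, L3  →  {$0:0, $1:11, $2:7, $3:15, $4:9, $5:10}  ⟨branch fallthrough⟩
[2] xori  $5, $1, 9  →  {$0:0, $1:11, $2:7, $3:15, $4:9, $5:2}
[3] or   $5, $1, $2  →  {$0:0, $1:11, $2:7, $3:15, $4:9, $5:15}
[4] and  $2, $5, $5  →  {$0:0, $1:11, $2:15, $3:15, $4:9, $5:15}
[5] beq  $2, $3, L9  →  {$0:0, $1:11, $2:15, $3:15, $4:9, $5:15}  ⟨branch taken⟩
[6] add  $0, $1, $3  →  {$0:0, $1:11, $2:15, $3:15, $4:9, $5:15}
[9] add  $3, $5, $2  →  {$0:0, $1:11, $2:15, $3:30, $4:9, $5:15}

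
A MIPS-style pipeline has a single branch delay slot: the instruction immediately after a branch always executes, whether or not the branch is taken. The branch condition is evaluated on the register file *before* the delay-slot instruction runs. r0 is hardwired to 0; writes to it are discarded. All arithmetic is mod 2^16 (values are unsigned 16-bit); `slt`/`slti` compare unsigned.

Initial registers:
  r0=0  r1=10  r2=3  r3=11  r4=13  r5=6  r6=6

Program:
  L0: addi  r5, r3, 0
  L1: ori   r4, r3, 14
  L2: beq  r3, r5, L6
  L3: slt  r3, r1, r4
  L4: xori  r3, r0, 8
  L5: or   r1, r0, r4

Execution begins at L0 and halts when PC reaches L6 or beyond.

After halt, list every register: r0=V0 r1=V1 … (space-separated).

[0] addi  r5, r3, 0  →  {r0:0, r1:10, r2:3, r3:11, r4:13, r5:11, r6:6}
[1] ori   r4, r3, 14  →  {r0:0, r1:10, r2:3, r3:11, r4:15, r5:11, r6:6}
[2] beq  r3, r5, L6  →  {r0:0, r1:10, r2:3, r3:11, r4:15, r5:11, r6:6}  ⟨branch taken⟩
[3] slt  r3, r1, r4  →  {r0:0, r1:10, r2:3, r3:1, r4:15, r5:11, r6:6}

r0=0 r1=10 r2=3 r3=1 r4=15 r5=11 r6=6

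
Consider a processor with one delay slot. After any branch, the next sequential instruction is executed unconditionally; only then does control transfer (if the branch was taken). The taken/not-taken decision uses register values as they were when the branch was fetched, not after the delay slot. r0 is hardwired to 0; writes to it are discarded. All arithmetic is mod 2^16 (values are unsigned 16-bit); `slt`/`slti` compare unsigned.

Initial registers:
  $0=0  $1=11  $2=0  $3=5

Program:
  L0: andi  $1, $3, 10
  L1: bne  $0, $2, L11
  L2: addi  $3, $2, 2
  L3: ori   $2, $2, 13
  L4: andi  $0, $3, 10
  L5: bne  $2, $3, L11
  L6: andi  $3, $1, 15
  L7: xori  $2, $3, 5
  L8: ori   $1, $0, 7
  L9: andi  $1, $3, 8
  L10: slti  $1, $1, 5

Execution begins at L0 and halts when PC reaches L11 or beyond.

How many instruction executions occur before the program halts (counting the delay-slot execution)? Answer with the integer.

7

#0 andi  $1, $3, 10 ; 0/0/0/5
#1 bne  $0, $2, L11 ; 0/0/0/5 ; →fallthru
#2 addi  $3, $2, 2 ; 0/0/0/2
#3 ori   $2, $2, 13 ; 0/0/13/2
#4 andi  $0, $3, 10 ; 0/0/13/2
#5 bne  $2, $3, L11 ; 0/0/13/2 ; →target
#6 andi  $3, $1, 15 ; 0/0/13/0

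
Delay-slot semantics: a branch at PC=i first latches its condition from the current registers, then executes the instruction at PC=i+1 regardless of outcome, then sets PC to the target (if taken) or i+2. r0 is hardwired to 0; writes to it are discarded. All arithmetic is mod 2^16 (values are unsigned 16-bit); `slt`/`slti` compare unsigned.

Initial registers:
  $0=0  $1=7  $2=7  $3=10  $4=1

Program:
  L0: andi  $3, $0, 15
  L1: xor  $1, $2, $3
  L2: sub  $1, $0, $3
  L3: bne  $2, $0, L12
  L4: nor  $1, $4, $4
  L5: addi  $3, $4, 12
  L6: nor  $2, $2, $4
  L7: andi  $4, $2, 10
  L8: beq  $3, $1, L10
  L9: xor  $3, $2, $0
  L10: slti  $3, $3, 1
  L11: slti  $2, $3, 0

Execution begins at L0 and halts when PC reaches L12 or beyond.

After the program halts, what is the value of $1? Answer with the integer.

[0] andi  $3, $0, 15  →  {$0:0, $1:7, $2:7, $3:0, $4:1}
[1] xor  $1, $2, $3  →  {$0:0, $1:7, $2:7, $3:0, $4:1}
[2] sub  $1, $0, $3  →  {$0:0, $1:0, $2:7, $3:0, $4:1}
[3] bne  $2, $0, L12  →  {$0:0, $1:0, $2:7, $3:0, $4:1}  ⟨branch taken⟩
[4] nor  $1, $4, $4  →  {$0:0, $1:65534, $2:7, $3:0, $4:1}

65534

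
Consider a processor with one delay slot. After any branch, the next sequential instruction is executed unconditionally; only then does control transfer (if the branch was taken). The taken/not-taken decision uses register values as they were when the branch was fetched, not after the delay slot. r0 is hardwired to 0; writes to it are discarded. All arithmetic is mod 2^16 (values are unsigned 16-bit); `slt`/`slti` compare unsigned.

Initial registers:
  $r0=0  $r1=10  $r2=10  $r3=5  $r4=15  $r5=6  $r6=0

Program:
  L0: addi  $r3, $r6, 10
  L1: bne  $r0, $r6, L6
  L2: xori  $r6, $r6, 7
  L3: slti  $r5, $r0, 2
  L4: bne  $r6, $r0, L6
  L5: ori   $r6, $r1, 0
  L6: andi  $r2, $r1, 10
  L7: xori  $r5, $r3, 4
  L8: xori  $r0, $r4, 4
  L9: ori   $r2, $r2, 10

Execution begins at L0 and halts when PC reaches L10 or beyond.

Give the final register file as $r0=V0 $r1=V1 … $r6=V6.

$r0=0 $r1=10 $r2=10 $r3=10 $r4=15 $r5=14 $r6=10

#0 addi  $r3, $r6, 10 ; 0/10/10/10/15/6/0
#1 bne  $r0, $r6, L6 ; 0/10/10/10/15/6/0 ; →fallthru
#2 xori  $r6, $r6, 7 ; 0/10/10/10/15/6/7
#3 slti  $r5, $r0, 2 ; 0/10/10/10/15/1/7
#4 bne  $r6, $r0, L6 ; 0/10/10/10/15/1/7 ; →target
#5 ori   $r6, $r1, 0 ; 0/10/10/10/15/1/10
#6 andi  $r2, $r1, 10 ; 0/10/10/10/15/1/10
#7 xori  $r5, $r3, 4 ; 0/10/10/10/15/14/10
#8 xori  $r0, $r4, 4 ; 0/10/10/10/15/14/10
#9 ori   $r2, $r2, 10 ; 0/10/10/10/15/14/10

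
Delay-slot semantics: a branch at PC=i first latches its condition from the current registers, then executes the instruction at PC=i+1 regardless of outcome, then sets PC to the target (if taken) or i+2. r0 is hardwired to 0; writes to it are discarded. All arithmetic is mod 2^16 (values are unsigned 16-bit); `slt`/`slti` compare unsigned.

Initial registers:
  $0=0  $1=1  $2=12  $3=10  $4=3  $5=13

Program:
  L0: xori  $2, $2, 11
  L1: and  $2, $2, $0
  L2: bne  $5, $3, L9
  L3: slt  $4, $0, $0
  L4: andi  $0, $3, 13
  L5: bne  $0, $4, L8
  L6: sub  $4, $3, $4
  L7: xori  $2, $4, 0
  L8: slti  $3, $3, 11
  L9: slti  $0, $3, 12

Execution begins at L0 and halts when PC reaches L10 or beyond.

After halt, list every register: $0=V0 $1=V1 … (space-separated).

PC=0  xori  $2, $2, 11       | $0=0 $1=1 $2=7 $3=10 $4=3 $5=13
PC=1  and  $2, $2, $0        | $0=0 $1=1 $2=0 $3=10 $4=3 $5=13
PC=2  bne  $5, $3, L9        | $0=0 $1=1 $2=0 $3=10 $4=3 $5=13  [TAKEN]
PC=3  slt  $4, $0, $0        | $0=0 $1=1 $2=0 $3=10 $4=0 $5=13
PC=9  slti  $0, $3, 12       | $0=0 $1=1 $2=0 $3=10 $4=0 $5=13

$0=0 $1=1 $2=0 $3=10 $4=0 $5=13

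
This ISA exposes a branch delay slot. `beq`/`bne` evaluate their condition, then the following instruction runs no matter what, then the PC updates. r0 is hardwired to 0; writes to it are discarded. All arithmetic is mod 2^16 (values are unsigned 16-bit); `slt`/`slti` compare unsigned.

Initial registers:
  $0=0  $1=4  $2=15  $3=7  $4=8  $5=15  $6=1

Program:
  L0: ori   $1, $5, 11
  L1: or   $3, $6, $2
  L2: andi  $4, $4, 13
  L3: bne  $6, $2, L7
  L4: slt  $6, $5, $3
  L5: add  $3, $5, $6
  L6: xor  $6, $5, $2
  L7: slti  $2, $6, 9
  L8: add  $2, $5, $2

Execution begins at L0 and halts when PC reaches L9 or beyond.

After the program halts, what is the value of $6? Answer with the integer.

PC=0  ori   $1, $5, 11       | $0=0 $1=15 $2=15 $3=7 $4=8 $5=15 $6=1
PC=1  or   $3, $6, $2        | $0=0 $1=15 $2=15 $3=15 $4=8 $5=15 $6=1
PC=2  andi  $4, $4, 13       | $0=0 $1=15 $2=15 $3=15 $4=8 $5=15 $6=1
PC=3  bne  $6, $2, L7        | $0=0 $1=15 $2=15 $3=15 $4=8 $5=15 $6=1  [TAKEN]
PC=4  slt  $6, $5, $3        | $0=0 $1=15 $2=15 $3=15 $4=8 $5=15 $6=0
PC=7  slti  $2, $6, 9        | $0=0 $1=15 $2=1 $3=15 $4=8 $5=15 $6=0
PC=8  add  $2, $5, $2        | $0=0 $1=15 $2=16 $3=15 $4=8 $5=15 $6=0

0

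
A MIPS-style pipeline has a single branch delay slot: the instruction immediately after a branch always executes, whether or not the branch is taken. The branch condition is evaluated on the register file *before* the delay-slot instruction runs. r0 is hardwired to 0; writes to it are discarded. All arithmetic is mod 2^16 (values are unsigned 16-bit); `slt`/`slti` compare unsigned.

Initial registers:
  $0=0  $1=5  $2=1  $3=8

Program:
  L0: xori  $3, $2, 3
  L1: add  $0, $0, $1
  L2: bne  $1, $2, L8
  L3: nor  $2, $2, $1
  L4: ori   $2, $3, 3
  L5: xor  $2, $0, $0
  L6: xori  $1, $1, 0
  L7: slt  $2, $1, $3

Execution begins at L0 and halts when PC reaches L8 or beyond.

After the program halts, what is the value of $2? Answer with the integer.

[0] xori  $3, $2, 3  →  {$0:0, $1:5, $2:1, $3:2}
[1] add  $0, $0, $1  →  {$0:0, $1:5, $2:1, $3:2}
[2] bne  $1, $2, L8  →  {$0:0, $1:5, $2:1, $3:2}  ⟨branch taken⟩
[3] nor  $2, $2, $1  →  {$0:0, $1:5, $2:65530, $3:2}

65530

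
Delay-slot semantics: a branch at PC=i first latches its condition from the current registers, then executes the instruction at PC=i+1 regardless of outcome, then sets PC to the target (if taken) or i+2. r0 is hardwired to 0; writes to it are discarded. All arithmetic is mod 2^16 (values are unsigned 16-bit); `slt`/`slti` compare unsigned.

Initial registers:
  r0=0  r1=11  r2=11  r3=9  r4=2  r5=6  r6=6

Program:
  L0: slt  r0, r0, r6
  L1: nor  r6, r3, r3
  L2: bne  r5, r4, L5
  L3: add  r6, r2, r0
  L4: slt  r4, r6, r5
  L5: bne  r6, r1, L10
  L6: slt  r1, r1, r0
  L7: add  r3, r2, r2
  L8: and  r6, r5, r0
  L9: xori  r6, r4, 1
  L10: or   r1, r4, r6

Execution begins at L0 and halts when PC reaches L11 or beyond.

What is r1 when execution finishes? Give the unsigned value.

3

#0 slt  r0, r0, r6 ; 0/11/11/9/2/6/6
#1 nor  r6, r3, r3 ; 0/11/11/9/2/6/65526
#2 bne  r5, r4, L5 ; 0/11/11/9/2/6/65526 ; →target
#3 add  r6, r2, r0 ; 0/11/11/9/2/6/11
#5 bne  r6, r1, L10 ; 0/11/11/9/2/6/11 ; →fallthru
#6 slt  r1, r1, r0 ; 0/0/11/9/2/6/11
#7 add  r3, r2, r2 ; 0/0/11/22/2/6/11
#8 and  r6, r5, r0 ; 0/0/11/22/2/6/0
#9 xori  r6, r4, 1 ; 0/0/11/22/2/6/3
#10 or   r1, r4, r6 ; 0/3/11/22/2/6/3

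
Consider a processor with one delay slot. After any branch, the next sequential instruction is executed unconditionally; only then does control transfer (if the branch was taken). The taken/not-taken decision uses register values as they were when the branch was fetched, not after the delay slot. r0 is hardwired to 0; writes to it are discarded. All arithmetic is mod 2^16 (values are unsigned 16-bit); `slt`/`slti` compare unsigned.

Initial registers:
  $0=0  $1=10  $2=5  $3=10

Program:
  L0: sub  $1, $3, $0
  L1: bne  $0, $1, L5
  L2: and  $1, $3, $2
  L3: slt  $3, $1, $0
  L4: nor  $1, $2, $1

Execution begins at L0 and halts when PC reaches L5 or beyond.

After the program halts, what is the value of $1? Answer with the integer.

0

#0 sub  $1, $3, $0 ; 0/10/5/10
#1 bne  $0, $1, L5 ; 0/10/5/10 ; →target
#2 and  $1, $3, $2 ; 0/0/5/10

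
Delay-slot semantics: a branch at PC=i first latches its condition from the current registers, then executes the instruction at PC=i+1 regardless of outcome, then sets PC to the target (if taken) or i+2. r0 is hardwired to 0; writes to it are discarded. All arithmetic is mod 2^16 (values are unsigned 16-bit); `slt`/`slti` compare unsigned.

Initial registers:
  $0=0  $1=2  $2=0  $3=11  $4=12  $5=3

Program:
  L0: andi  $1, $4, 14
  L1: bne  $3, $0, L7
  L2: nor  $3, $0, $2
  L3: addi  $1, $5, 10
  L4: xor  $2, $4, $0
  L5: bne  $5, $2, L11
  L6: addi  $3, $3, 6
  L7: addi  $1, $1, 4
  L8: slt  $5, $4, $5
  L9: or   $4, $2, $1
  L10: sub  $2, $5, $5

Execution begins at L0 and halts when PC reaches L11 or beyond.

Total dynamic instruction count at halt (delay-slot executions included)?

[0] andi  $1, $4, 14  →  {$0:0, $1:12, $2:0, $3:11, $4:12, $5:3}
[1] bne  $3, $0, L7  →  {$0:0, $1:12, $2:0, $3:11, $4:12, $5:3}  ⟨branch taken⟩
[2] nor  $3, $0, $2  →  {$0:0, $1:12, $2:0, $3:65535, $4:12, $5:3}
[7] addi  $1, $1, 4  →  {$0:0, $1:16, $2:0, $3:65535, $4:12, $5:3}
[8] slt  $5, $4, $5  →  {$0:0, $1:16, $2:0, $3:65535, $4:12, $5:0}
[9] or   $4, $2, $1  →  {$0:0, $1:16, $2:0, $3:65535, $4:16, $5:0}
[10] sub  $2, $5, $5  →  {$0:0, $1:16, $2:0, $3:65535, $4:16, $5:0}

7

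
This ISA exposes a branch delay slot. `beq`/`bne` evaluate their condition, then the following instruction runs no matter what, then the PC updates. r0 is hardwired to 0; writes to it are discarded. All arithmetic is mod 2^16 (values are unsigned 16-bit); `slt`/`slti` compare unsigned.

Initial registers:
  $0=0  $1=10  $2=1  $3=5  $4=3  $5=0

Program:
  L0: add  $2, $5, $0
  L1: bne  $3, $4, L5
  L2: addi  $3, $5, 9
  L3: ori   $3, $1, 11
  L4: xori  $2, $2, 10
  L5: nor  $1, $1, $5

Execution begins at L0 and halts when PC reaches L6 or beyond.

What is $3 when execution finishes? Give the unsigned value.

PC=0  add  $2, $5, $0        | $0=0 $1=10 $2=0 $3=5 $4=3 $5=0
PC=1  bne  $3, $4, L5        | $0=0 $1=10 $2=0 $3=5 $4=3 $5=0  [TAKEN]
PC=2  addi  $3, $5, 9        | $0=0 $1=10 $2=0 $3=9 $4=3 $5=0
PC=5  nor  $1, $1, $5        | $0=0 $1=65525 $2=0 $3=9 $4=3 $5=0

9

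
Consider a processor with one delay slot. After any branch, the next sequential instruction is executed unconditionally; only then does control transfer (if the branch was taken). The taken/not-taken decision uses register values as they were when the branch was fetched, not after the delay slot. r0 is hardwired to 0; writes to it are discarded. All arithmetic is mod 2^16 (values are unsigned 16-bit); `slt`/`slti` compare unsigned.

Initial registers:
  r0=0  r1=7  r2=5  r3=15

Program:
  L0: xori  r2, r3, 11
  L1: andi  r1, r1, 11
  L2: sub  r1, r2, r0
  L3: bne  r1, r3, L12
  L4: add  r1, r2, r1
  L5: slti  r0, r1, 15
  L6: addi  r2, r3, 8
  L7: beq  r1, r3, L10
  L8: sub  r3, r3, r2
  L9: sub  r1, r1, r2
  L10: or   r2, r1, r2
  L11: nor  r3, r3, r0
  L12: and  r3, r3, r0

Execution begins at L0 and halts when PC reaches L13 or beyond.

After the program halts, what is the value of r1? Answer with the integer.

8

PC=0  xori  r2, r3, 11       | r0=0 r1=7 r2=4 r3=15
PC=1  andi  r1, r1, 11       | r0=0 r1=3 r2=4 r3=15
PC=2  sub  r1, r2, r0        | r0=0 r1=4 r2=4 r3=15
PC=3  bne  r1, r3, L12       | r0=0 r1=4 r2=4 r3=15  [TAKEN]
PC=4  add  r1, r2, r1        | r0=0 r1=8 r2=4 r3=15
PC=12 and  r3, r3, r0        | r0=0 r1=8 r2=4 r3=0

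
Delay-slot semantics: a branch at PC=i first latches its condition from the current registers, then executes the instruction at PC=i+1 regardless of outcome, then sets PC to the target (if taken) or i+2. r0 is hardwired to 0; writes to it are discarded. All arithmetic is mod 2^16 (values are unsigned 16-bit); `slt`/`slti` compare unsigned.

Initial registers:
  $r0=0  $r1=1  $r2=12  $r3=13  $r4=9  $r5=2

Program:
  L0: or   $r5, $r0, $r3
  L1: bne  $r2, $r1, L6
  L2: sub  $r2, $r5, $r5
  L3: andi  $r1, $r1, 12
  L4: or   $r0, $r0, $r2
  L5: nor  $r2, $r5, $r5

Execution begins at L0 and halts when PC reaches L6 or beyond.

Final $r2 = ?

0

[0] or   $r5, $r0, $r3  →  {$r0:0, $r1:1, $r2:12, $r3:13, $r4:9, $r5:13}
[1] bne  $r2, $r1, L6  →  {$r0:0, $r1:1, $r2:12, $r3:13, $r4:9, $r5:13}  ⟨branch taken⟩
[2] sub  $r2, $r5, $r5  →  {$r0:0, $r1:1, $r2:0, $r3:13, $r4:9, $r5:13}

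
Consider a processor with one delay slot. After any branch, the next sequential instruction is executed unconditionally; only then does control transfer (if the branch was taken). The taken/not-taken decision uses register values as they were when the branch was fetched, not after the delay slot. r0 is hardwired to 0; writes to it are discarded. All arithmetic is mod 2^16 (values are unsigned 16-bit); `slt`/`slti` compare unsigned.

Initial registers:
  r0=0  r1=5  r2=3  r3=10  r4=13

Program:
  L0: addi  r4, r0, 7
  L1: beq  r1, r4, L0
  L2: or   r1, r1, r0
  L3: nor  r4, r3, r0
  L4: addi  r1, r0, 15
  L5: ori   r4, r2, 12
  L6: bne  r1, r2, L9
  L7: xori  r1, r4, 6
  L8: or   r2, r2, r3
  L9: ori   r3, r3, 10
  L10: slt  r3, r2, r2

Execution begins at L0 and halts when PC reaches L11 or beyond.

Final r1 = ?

PC=0  addi  r4, r0, 7        | r0=0 r1=5 r2=3 r3=10 r4=7
PC=1  beq  r1, r4, L0        | r0=0 r1=5 r2=3 r3=10 r4=7  [not taken]
PC=2  or   r1, r1, r0        | r0=0 r1=5 r2=3 r3=10 r4=7
PC=3  nor  r4, r3, r0        | r0=0 r1=5 r2=3 r3=10 r4=65525
PC=4  addi  r1, r0, 15       | r0=0 r1=15 r2=3 r3=10 r4=65525
PC=5  ori   r4, r2, 12       | r0=0 r1=15 r2=3 r3=10 r4=15
PC=6  bne  r1, r2, L9        | r0=0 r1=15 r2=3 r3=10 r4=15  [TAKEN]
PC=7  xori  r1, r4, 6        | r0=0 r1=9 r2=3 r3=10 r4=15
PC=9  ori   r3, r3, 10       | r0=0 r1=9 r2=3 r3=10 r4=15
PC=10 slt  r3, r2, r2        | r0=0 r1=9 r2=3 r3=0 r4=15

9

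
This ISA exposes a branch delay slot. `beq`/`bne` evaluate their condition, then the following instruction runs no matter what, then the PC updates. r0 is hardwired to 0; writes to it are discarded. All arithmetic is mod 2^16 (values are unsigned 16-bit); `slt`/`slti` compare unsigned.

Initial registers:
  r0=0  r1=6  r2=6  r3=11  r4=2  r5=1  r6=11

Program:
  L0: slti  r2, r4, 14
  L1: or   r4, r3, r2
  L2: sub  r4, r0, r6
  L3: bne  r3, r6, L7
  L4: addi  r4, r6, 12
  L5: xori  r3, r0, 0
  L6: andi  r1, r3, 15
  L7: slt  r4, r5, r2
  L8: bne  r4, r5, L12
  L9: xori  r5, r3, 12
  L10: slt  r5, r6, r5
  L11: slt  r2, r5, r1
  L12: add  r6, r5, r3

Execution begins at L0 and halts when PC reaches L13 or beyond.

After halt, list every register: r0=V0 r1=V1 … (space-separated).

  step pc=0: slti  r2, r4, 14  regs=(0,6,1,11,2,1,11)
  step pc=1: or   r4, r3, r2  regs=(0,6,1,11,11,1,11)
  step pc=2: sub  r4, r0, r6  regs=(0,6,1,11,65525,1,11)
  step pc=3: bne  r3, r6, L7  cond=F  regs=(0,6,1,11,65525,1,11)
  step pc=4: addi  r4, r6, 12  regs=(0,6,1,11,23,1,11)
  step pc=5: xori  r3, r0, 0  regs=(0,6,1,0,23,1,11)
  step pc=6: andi  r1, r3, 15  regs=(0,0,1,0,23,1,11)
  step pc=7: slt  r4, r5, r2  regs=(0,0,1,0,0,1,11)
  step pc=8: bne  r4, r5, L12  cond=T  regs=(0,0,1,0,0,1,11)
  step pc=9: xori  r5, r3, 12  regs=(0,0,1,0,0,12,11)
  step pc=12: add  r6, r5, r3  regs=(0,0,1,0,0,12,12)

r0=0 r1=0 r2=1 r3=0 r4=0 r5=12 r6=12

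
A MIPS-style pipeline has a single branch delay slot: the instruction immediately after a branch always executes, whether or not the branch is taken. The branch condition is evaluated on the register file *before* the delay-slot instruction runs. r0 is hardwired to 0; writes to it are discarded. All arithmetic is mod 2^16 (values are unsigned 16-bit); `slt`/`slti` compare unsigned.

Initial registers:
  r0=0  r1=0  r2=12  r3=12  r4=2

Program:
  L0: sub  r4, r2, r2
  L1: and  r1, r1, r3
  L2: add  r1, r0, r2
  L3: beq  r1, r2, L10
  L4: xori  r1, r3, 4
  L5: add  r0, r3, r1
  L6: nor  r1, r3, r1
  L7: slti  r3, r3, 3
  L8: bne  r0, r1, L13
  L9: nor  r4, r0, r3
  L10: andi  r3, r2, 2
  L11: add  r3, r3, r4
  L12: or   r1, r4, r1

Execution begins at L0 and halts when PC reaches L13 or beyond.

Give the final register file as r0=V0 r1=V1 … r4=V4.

r0=0 r1=8 r2=12 r3=0 r4=0

PC=0  sub  r4, r2, r2        | r0=0 r1=0 r2=12 r3=12 r4=0
PC=1  and  r1, r1, r3        | r0=0 r1=0 r2=12 r3=12 r4=0
PC=2  add  r1, r0, r2        | r0=0 r1=12 r2=12 r3=12 r4=0
PC=3  beq  r1, r2, L10       | r0=0 r1=12 r2=12 r3=12 r4=0  [TAKEN]
PC=4  xori  r1, r3, 4        | r0=0 r1=8 r2=12 r3=12 r4=0
PC=10 andi  r3, r2, 2        | r0=0 r1=8 r2=12 r3=0 r4=0
PC=11 add  r3, r3, r4        | r0=0 r1=8 r2=12 r3=0 r4=0
PC=12 or   r1, r4, r1        | r0=0 r1=8 r2=12 r3=0 r4=0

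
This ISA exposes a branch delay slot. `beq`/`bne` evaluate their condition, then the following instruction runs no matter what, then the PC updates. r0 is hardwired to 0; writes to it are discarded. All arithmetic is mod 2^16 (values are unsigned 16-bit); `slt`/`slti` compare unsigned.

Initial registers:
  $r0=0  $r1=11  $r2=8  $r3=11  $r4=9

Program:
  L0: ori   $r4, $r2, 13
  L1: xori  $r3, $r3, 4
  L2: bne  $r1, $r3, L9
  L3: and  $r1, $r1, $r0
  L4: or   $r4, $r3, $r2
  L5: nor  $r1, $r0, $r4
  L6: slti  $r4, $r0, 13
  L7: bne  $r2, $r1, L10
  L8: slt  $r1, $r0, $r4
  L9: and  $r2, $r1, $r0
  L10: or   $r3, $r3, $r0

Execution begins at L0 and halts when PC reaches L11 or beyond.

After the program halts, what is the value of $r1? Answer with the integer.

0

[0] ori   $r4, $r2, 13  →  {$r0:0, $r1:11, $r2:8, $r3:11, $r4:13}
[1] xori  $r3, $r3, 4  →  {$r0:0, $r1:11, $r2:8, $r3:15, $r4:13}
[2] bne  $r1, $r3, L9  →  {$r0:0, $r1:11, $r2:8, $r3:15, $r4:13}  ⟨branch taken⟩
[3] and  $r1, $r1, $r0  →  {$r0:0, $r1:0, $r2:8, $r3:15, $r4:13}
[9] and  $r2, $r1, $r0  →  {$r0:0, $r1:0, $r2:0, $r3:15, $r4:13}
[10] or   $r3, $r3, $r0  →  {$r0:0, $r1:0, $r2:0, $r3:15, $r4:13}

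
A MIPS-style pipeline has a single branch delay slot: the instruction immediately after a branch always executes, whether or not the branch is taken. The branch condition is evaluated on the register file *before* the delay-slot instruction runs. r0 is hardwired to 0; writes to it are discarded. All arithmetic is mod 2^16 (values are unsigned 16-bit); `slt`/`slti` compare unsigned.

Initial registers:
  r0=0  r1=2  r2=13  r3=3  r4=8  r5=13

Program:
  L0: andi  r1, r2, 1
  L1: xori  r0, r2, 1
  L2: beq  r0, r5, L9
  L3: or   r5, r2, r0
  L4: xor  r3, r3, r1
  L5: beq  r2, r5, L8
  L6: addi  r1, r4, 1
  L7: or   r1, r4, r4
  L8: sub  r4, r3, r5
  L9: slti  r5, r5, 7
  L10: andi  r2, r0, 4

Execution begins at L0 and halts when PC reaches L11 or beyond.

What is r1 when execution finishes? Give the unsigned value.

  step pc=0: andi  r1, r2, 1  regs=(0,1,13,3,8,13)
  step pc=1: xori  r0, r2, 1  regs=(0,1,13,3,8,13)
  step pc=2: beq  r0, r5, L9  cond=F  regs=(0,1,13,3,8,13)
  step pc=3: or   r5, r2, r0  regs=(0,1,13,3,8,13)
  step pc=4: xor  r3, r3, r1  regs=(0,1,13,2,8,13)
  step pc=5: beq  r2, r5, L8  cond=T  regs=(0,1,13,2,8,13)
  step pc=6: addi  r1, r4, 1  regs=(0,9,13,2,8,13)
  step pc=8: sub  r4, r3, r5  regs=(0,9,13,2,65525,13)
  step pc=9: slti  r5, r5, 7  regs=(0,9,13,2,65525,0)
  step pc=10: andi  r2, r0, 4  regs=(0,9,0,2,65525,0)

9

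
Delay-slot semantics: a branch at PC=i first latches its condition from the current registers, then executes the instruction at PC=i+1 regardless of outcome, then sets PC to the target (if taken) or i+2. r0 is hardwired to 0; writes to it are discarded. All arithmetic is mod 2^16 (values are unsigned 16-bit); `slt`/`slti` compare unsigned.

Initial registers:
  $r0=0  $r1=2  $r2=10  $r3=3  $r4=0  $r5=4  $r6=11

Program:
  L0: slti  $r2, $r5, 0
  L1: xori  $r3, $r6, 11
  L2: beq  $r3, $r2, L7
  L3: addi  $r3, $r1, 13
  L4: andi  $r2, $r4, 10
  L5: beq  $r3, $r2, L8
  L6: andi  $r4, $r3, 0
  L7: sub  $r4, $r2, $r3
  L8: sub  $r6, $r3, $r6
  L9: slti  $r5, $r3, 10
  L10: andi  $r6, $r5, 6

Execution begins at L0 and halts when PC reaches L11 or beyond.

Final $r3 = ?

PC=0  slti  $r2, $r5, 0      | $r0=0 $r1=2 $r2=0 $r3=3 $r4=0 $r5=4 $r6=11
PC=1  xori  $r3, $r6, 11     | $r0=0 $r1=2 $r2=0 $r3=0 $r4=0 $r5=4 $r6=11
PC=2  beq  $r3, $r2, L7      | $r0=0 $r1=2 $r2=0 $r3=0 $r4=0 $r5=4 $r6=11  [TAKEN]
PC=3  addi  $r3, $r1, 13     | $r0=0 $r1=2 $r2=0 $r3=15 $r4=0 $r5=4 $r6=11
PC=7  sub  $r4, $r2, $r3     | $r0=0 $r1=2 $r2=0 $r3=15 $r4=65521 $r5=4 $r6=11
PC=8  sub  $r6, $r3, $r6     | $r0=0 $r1=2 $r2=0 $r3=15 $r4=65521 $r5=4 $r6=4
PC=9  slti  $r5, $r3, 10     | $r0=0 $r1=2 $r2=0 $r3=15 $r4=65521 $r5=0 $r6=4
PC=10 andi  $r6, $r5, 6      | $r0=0 $r1=2 $r2=0 $r3=15 $r4=65521 $r5=0 $r6=0

15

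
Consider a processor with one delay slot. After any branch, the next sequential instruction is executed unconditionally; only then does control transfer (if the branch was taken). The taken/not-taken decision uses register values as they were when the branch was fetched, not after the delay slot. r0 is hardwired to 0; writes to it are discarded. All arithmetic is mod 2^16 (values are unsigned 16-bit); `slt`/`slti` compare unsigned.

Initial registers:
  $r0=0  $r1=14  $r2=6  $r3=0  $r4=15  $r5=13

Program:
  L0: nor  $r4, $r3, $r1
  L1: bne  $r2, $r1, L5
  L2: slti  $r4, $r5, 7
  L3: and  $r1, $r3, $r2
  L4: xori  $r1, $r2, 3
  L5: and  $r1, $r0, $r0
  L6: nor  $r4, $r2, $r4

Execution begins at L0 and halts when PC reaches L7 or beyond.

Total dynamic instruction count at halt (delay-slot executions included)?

5

#0 nor  $r4, $r3, $r1 ; 0/14/6/0/65521/13
#1 bne  $r2, $r1, L5 ; 0/14/6/0/65521/13 ; →target
#2 slti  $r4, $r5, 7 ; 0/14/6/0/0/13
#5 and  $r1, $r0, $r0 ; 0/0/6/0/0/13
#6 nor  $r4, $r2, $r4 ; 0/0/6/0/65529/13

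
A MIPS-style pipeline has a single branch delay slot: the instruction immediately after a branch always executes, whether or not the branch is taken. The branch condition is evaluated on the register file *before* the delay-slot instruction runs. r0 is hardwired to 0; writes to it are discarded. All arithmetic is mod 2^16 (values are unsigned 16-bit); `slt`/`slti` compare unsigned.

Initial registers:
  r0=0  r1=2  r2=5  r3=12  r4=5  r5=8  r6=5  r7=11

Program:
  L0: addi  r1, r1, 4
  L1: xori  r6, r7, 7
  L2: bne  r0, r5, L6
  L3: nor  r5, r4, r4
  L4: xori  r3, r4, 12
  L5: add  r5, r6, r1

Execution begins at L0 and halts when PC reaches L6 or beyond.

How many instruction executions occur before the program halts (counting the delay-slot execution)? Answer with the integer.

4

[0] addi  r1, r1, 4  →  {r0:0, r1:6, r2:5, r3:12, r4:5, r5:8, r6:5, r7:11}
[1] xori  r6, r7, 7  →  {r0:0, r1:6, r2:5, r3:12, r4:5, r5:8, r6:12, r7:11}
[2] bne  r0, r5, L6  →  {r0:0, r1:6, r2:5, r3:12, r4:5, r5:8, r6:12, r7:11}  ⟨branch taken⟩
[3] nor  r5, r4, r4  →  {r0:0, r1:6, r2:5, r3:12, r4:5, r5:65530, r6:12, r7:11}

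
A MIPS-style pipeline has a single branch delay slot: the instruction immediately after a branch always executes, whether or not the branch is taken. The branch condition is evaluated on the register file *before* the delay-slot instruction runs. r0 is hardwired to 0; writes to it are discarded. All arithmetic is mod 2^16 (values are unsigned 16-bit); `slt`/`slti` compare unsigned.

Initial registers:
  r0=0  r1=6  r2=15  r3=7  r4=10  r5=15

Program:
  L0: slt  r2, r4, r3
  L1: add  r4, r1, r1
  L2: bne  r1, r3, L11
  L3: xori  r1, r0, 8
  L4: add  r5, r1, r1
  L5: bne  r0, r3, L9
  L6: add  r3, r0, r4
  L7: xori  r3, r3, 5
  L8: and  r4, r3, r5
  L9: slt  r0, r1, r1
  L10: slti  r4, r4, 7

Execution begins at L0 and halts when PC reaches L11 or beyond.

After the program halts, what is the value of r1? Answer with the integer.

8

#0 slt  r2, r4, r3 ; 0/6/0/7/10/15
#1 add  r4, r1, r1 ; 0/6/0/7/12/15
#2 bne  r1, r3, L11 ; 0/6/0/7/12/15 ; →target
#3 xori  r1, r0, 8 ; 0/8/0/7/12/15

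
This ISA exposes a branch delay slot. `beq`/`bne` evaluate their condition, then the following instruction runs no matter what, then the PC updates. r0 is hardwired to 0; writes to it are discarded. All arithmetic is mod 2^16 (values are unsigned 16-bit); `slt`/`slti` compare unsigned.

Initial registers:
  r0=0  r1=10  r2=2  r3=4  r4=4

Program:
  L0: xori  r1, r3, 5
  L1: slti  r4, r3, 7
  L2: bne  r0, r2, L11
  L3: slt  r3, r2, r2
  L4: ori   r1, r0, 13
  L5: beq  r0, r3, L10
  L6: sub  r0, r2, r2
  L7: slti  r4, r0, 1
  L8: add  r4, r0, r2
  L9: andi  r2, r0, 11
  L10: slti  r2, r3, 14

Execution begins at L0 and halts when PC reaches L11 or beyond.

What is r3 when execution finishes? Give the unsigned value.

0

[0] xori  r1, r3, 5  →  {r0:0, r1:1, r2:2, r3:4, r4:4}
[1] slti  r4, r3, 7  →  {r0:0, r1:1, r2:2, r3:4, r4:1}
[2] bne  r0, r2, L11  →  {r0:0, r1:1, r2:2, r3:4, r4:1}  ⟨branch taken⟩
[3] slt  r3, r2, r2  →  {r0:0, r1:1, r2:2, r3:0, r4:1}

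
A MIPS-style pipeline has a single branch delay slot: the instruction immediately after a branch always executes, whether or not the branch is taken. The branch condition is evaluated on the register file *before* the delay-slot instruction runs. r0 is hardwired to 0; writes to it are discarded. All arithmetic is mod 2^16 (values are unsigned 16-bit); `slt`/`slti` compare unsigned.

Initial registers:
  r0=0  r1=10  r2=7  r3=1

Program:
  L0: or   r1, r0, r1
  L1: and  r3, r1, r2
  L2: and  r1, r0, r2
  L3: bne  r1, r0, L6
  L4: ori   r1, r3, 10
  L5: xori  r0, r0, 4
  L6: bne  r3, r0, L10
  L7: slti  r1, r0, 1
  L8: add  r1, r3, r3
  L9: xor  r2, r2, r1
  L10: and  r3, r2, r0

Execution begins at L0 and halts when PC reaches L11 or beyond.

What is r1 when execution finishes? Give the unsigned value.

1

[0] or   r1, r0, r1  →  {r0:0, r1:10, r2:7, r3:1}
[1] and  r3, r1, r2  →  {r0:0, r1:10, r2:7, r3:2}
[2] and  r1, r0, r2  →  {r0:0, r1:0, r2:7, r3:2}
[3] bne  r1, r0, L6  →  {r0:0, r1:0, r2:7, r3:2}  ⟨branch fallthrough⟩
[4] ori   r1, r3, 10  →  {r0:0, r1:10, r2:7, r3:2}
[5] xori  r0, r0, 4  →  {r0:0, r1:10, r2:7, r3:2}
[6] bne  r3, r0, L10  →  {r0:0, r1:10, r2:7, r3:2}  ⟨branch taken⟩
[7] slti  r1, r0, 1  →  {r0:0, r1:1, r2:7, r3:2}
[10] and  r3, r2, r0  →  {r0:0, r1:1, r2:7, r3:0}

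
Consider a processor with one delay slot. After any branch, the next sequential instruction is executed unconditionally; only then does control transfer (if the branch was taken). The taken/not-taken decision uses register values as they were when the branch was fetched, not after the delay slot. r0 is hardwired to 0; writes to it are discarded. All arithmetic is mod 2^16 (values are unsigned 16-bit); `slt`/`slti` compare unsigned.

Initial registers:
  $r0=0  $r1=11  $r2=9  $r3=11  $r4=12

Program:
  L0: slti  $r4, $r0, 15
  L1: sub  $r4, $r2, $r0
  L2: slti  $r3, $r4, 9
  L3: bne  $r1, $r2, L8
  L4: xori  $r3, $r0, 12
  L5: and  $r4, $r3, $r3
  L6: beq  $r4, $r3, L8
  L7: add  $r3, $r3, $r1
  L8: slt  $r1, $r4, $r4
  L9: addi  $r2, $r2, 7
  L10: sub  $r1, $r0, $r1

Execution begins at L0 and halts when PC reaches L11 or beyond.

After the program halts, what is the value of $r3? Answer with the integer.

12

[0] slti  $r4, $r0, 15  →  {$r0:0, $r1:11, $r2:9, $r3:11, $r4:1}
[1] sub  $r4, $r2, $r0  →  {$r0:0, $r1:11, $r2:9, $r3:11, $r4:9}
[2] slti  $r3, $r4, 9  →  {$r0:0, $r1:11, $r2:9, $r3:0, $r4:9}
[3] bne  $r1, $r2, L8  →  {$r0:0, $r1:11, $r2:9, $r3:0, $r4:9}  ⟨branch taken⟩
[4] xori  $r3, $r0, 12  →  {$r0:0, $r1:11, $r2:9, $r3:12, $r4:9}
[8] slt  $r1, $r4, $r4  →  {$r0:0, $r1:0, $r2:9, $r3:12, $r4:9}
[9] addi  $r2, $r2, 7  →  {$r0:0, $r1:0, $r2:16, $r3:12, $r4:9}
[10] sub  $r1, $r0, $r1  →  {$r0:0, $r1:0, $r2:16, $r3:12, $r4:9}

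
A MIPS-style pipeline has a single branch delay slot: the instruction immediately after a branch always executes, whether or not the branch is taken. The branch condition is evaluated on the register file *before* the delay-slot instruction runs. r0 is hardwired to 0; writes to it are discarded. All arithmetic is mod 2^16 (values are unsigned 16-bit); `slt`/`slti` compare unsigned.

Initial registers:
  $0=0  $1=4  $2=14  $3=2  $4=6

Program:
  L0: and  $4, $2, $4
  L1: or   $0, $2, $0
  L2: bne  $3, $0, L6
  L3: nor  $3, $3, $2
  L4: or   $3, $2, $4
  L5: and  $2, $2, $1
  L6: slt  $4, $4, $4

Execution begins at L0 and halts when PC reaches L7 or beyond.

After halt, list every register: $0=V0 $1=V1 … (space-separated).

$0=0 $1=4 $2=14 $3=65521 $4=0

#0 and  $4, $2, $4 ; 0/4/14/2/6
#1 or   $0, $2, $0 ; 0/4/14/2/6
#2 bne  $3, $0, L6 ; 0/4/14/2/6 ; →target
#3 nor  $3, $3, $2 ; 0/4/14/65521/6
#6 slt  $4, $4, $4 ; 0/4/14/65521/0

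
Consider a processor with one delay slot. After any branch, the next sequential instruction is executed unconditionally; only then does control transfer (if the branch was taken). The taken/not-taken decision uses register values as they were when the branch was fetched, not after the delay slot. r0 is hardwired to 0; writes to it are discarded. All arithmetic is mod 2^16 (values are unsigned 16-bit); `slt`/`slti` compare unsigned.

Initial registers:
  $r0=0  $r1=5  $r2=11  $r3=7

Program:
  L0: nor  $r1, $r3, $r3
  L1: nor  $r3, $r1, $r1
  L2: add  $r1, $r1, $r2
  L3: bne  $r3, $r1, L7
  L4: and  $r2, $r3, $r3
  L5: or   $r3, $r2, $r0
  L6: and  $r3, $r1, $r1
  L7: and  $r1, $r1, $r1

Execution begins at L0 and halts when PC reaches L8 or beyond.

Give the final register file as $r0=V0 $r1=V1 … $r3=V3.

$r0=0 $r1=3 $r2=7 $r3=7

  step pc=0: nor  $r1, $r3, $r3  regs=(0,65528,11,7)
  step pc=1: nor  $r3, $r1, $r1  regs=(0,65528,11,7)
  step pc=2: add  $r1, $r1, $r2  regs=(0,3,11,7)
  step pc=3: bne  $r3, $r1, L7  cond=T  regs=(0,3,11,7)
  step pc=4: and  $r2, $r3, $r3  regs=(0,3,7,7)
  step pc=7: and  $r1, $r1, $r1  regs=(0,3,7,7)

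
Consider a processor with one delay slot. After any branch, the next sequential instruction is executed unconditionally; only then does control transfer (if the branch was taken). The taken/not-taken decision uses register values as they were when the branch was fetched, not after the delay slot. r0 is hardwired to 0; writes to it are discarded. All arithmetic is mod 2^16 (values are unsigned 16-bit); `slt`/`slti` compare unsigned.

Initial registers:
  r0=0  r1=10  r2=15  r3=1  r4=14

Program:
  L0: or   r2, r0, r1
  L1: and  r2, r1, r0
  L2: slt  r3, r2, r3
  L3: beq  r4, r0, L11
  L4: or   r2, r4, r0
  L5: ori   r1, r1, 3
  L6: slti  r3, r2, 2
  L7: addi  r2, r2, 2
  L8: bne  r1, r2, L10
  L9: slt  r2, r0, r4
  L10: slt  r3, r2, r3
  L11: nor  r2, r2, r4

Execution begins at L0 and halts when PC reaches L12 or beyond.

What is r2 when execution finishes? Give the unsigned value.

65520

  step pc=0: or   r2, r0, r1  regs=(0,10,10,1,14)
  step pc=1: and  r2, r1, r0  regs=(0,10,0,1,14)
  step pc=2: slt  r3, r2, r3  regs=(0,10,0,1,14)
  step pc=3: beq  r4, r0, L11  cond=F  regs=(0,10,0,1,14)
  step pc=4: or   r2, r4, r0  regs=(0,10,14,1,14)
  step pc=5: ori   r1, r1, 3  regs=(0,11,14,1,14)
  step pc=6: slti  r3, r2, 2  regs=(0,11,14,0,14)
  step pc=7: addi  r2, r2, 2  regs=(0,11,16,0,14)
  step pc=8: bne  r1, r2, L10  cond=T  regs=(0,11,16,0,14)
  step pc=9: slt  r2, r0, r4  regs=(0,11,1,0,14)
  step pc=10: slt  r3, r2, r3  regs=(0,11,1,0,14)
  step pc=11: nor  r2, r2, r4  regs=(0,11,65520,0,14)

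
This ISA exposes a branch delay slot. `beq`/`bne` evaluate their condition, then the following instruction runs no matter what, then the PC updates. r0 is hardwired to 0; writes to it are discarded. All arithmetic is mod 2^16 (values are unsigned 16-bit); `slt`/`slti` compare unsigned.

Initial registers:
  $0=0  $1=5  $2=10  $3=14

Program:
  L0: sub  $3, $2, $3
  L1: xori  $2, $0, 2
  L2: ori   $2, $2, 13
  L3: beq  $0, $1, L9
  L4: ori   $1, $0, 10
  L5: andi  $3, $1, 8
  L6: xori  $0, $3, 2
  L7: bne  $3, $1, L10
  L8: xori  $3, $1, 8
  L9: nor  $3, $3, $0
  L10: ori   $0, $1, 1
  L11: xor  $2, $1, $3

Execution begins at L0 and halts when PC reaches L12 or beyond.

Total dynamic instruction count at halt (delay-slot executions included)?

PC=0  sub  $3, $2, $3        | $0=0 $1=5 $2=10 $3=65532
PC=1  xori  $2, $0, 2        | $0=0 $1=5 $2=2 $3=65532
PC=2  ori   $2, $2, 13       | $0=0 $1=5 $2=15 $3=65532
PC=3  beq  $0, $1, L9        | $0=0 $1=5 $2=15 $3=65532  [not taken]
PC=4  ori   $1, $0, 10       | $0=0 $1=10 $2=15 $3=65532
PC=5  andi  $3, $1, 8        | $0=0 $1=10 $2=15 $3=8
PC=6  xori  $0, $3, 2        | $0=0 $1=10 $2=15 $3=8
PC=7  bne  $3, $1, L10       | $0=0 $1=10 $2=15 $3=8  [TAKEN]
PC=8  xori  $3, $1, 8        | $0=0 $1=10 $2=15 $3=2
PC=10 ori   $0, $1, 1        | $0=0 $1=10 $2=15 $3=2
PC=11 xor  $2, $1, $3        | $0=0 $1=10 $2=8 $3=2

11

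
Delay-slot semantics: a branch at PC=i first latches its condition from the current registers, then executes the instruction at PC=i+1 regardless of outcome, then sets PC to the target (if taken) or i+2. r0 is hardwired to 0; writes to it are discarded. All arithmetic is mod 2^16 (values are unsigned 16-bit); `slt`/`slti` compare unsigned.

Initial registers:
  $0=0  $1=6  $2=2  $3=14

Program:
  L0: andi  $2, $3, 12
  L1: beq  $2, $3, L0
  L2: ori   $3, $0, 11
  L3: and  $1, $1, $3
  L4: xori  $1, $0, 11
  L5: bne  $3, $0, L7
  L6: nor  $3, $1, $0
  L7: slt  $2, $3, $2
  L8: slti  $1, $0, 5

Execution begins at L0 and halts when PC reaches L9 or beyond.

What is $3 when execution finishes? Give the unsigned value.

65524

[0] andi  $2, $3, 12  →  {$0:0, $1:6, $2:12, $3:14}
[1] beq  $2, $3, L0  →  {$0:0, $1:6, $2:12, $3:14}  ⟨branch fallthrough⟩
[2] ori   $3, $0, 11  →  {$0:0, $1:6, $2:12, $3:11}
[3] and  $1, $1, $3  →  {$0:0, $1:2, $2:12, $3:11}
[4] xori  $1, $0, 11  →  {$0:0, $1:11, $2:12, $3:11}
[5] bne  $3, $0, L7  →  {$0:0, $1:11, $2:12, $3:11}  ⟨branch taken⟩
[6] nor  $3, $1, $0  →  {$0:0, $1:11, $2:12, $3:65524}
[7] slt  $2, $3, $2  →  {$0:0, $1:11, $2:0, $3:65524}
[8] slti  $1, $0, 5  →  {$0:0, $1:1, $2:0, $3:65524}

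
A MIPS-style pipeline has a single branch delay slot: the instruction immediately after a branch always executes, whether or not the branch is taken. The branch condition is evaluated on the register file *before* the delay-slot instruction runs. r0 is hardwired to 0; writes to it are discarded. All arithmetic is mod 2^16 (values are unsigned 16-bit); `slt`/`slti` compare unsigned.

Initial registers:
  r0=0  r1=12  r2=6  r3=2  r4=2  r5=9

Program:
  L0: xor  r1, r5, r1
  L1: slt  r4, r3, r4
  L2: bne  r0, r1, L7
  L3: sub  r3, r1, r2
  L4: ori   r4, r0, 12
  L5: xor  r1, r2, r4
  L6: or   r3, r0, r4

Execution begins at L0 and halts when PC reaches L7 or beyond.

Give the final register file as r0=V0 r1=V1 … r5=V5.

#0 xor  r1, r5, r1 ; 0/5/6/2/2/9
#1 slt  r4, r3, r4 ; 0/5/6/2/0/9
#2 bne  r0, r1, L7 ; 0/5/6/2/0/9 ; →target
#3 sub  r3, r1, r2 ; 0/5/6/65535/0/9

r0=0 r1=5 r2=6 r3=65535 r4=0 r5=9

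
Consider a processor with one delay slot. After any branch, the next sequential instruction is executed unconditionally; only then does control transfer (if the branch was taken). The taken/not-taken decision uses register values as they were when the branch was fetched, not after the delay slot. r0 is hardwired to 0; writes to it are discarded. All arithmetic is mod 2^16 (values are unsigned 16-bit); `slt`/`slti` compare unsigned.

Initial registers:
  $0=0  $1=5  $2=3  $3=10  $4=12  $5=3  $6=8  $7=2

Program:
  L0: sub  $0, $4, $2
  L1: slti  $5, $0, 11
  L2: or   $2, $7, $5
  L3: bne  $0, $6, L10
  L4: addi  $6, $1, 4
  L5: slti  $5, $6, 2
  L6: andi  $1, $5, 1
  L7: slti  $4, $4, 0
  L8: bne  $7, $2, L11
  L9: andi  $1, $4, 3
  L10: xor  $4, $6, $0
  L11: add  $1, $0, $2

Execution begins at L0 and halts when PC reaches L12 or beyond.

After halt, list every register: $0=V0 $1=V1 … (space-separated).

$0=0 $1=3 $2=3 $3=10 $4=9 $5=1 $6=9 $7=2

#0 sub  $0, $4, $2 ; 0/5/3/10/12/3/8/2
#1 slti  $5, $0, 11 ; 0/5/3/10/12/1/8/2
#2 or   $2, $7, $5 ; 0/5/3/10/12/1/8/2
#3 bne  $0, $6, L10 ; 0/5/3/10/12/1/8/2 ; →target
#4 addi  $6, $1, 4 ; 0/5/3/10/12/1/9/2
#10 xor  $4, $6, $0 ; 0/5/3/10/9/1/9/2
#11 add  $1, $0, $2 ; 0/3/3/10/9/1/9/2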